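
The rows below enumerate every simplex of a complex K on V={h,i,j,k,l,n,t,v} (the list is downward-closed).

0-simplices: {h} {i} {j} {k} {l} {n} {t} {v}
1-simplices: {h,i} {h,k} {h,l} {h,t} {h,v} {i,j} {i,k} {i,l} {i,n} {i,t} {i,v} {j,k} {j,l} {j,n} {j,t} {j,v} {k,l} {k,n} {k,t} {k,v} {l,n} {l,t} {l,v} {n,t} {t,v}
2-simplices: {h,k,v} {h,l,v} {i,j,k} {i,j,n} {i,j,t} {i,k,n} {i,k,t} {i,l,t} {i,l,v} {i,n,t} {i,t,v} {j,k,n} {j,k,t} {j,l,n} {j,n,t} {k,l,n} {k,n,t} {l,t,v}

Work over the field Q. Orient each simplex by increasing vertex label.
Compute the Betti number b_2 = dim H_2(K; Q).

b_2=5

n_0=8 n_1=25 n_2=18  [Q]
∂1: piv[hi,hk,hl,ht,hv,ij,in] rk=7  ker:ik,il,it,iv,jk,jl,jn,jt,jv,kl,kn,kt,kv,ln,lt,lv,nt,tv
∂2: piv[hkv,hlv,ijk,ijn,ijt,ikn,ikt,ilt,ilv,int,itv,jln,kln] rk=13  ker:jkn,jkt,jnt,knt,ltv
b_2=(18−13)−0=5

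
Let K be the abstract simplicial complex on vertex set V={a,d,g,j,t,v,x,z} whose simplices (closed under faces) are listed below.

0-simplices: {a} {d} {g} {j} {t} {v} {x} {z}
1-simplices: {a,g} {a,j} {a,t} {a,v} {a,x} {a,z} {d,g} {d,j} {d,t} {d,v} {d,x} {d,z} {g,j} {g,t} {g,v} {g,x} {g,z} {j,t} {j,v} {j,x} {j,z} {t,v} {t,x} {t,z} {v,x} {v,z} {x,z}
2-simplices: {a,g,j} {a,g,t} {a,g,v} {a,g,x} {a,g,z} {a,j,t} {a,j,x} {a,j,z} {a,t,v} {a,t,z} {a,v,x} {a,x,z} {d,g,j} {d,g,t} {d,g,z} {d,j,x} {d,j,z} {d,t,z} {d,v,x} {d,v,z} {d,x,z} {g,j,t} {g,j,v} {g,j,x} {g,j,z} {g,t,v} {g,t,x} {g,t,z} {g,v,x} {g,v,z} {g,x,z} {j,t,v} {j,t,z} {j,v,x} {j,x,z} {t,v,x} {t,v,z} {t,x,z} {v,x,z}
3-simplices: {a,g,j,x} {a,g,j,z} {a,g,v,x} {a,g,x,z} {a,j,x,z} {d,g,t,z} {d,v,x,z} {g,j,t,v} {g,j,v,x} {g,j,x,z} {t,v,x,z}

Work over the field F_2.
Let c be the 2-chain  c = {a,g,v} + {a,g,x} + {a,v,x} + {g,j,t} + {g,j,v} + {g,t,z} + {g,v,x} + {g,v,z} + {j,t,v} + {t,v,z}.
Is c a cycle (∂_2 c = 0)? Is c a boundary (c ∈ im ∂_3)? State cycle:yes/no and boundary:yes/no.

cycle:yes boundary:no

n_0=8 n_1=27 n_2=39 n_3=11  [Z2]
∂1: piv[ag,aj,at,av,ax,az,dg] rk=7  ker:dj,dt,dv,dx,dz,gj,gt,gv,gx,gz,jt,jv,jx,jz,tv,tx,tz,vx,vz,xz
∂2: piv[agj,agt,agv,agx,agz,ajt,ajx,ajz,atv,atz,avx,axz,dgj,dgt,dgz,djx,dvx,dvz,gjv,gtx] rk=20  ker:djz,dtz,dxz,gjt,gjx,gjz,gtv,gtz,gvx,gvz,gxz,jtv,jtz,jvx,jxz,tvx,tvz,txz,vxz
∂3: piv[agjx,agjz,agvx,agxz,ajxz,dgtz,dvxz,gjtv,gjvx,tvxz] rk=10  ker:gjxz
∂2c = 0
c vs im∂3: residual ≠ 0 ⇒ not boundary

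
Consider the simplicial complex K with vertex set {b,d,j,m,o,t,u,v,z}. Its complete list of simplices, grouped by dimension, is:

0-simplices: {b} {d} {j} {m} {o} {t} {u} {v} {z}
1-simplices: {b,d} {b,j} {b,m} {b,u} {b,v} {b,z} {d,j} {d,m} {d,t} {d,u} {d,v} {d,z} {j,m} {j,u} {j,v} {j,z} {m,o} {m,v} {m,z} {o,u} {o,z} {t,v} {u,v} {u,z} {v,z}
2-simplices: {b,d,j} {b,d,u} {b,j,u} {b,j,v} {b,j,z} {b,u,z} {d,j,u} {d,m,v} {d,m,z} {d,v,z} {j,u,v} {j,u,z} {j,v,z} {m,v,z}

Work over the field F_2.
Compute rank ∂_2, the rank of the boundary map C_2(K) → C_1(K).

rank∂_2=11

n_0=9 n_1=25 n_2=14  [Z2]
∂1: piv[bd,bj,bm,bu,bv,bz,dt,mo] rk=8  ker:dj,dm,du,dv,dz,jm,ju,jv,jz,mv,mz,ou,oz,tv,uv,uz,vz
∂2: piv[bdj,bdu,bju,bjv,bjz,buz,dmv,dmz,dvz,juv,jvz] rk=11  ker:dju,juz,mvz
rk∂_2=11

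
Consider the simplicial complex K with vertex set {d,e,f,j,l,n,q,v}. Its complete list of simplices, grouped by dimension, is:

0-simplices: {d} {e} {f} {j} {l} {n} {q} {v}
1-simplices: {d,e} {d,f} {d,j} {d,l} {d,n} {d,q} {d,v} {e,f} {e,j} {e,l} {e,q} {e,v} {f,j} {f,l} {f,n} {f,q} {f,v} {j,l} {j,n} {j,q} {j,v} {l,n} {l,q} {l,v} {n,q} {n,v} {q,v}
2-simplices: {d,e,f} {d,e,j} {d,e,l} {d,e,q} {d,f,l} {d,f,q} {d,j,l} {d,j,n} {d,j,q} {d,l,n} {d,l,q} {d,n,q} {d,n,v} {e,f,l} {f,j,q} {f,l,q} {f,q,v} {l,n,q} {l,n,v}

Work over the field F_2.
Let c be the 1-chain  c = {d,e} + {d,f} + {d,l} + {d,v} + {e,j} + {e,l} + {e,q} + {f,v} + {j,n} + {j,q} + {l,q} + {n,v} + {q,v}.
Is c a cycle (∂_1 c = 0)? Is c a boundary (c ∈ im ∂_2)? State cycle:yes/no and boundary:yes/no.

n_0=8 n_1=27 n_2=19  [Z2]
∂1: piv[de,df,dj,dl,dn,dq,dv] rk=7  ker:ef,ej,el,eq,ev,fj,fl,fn,fq,fv,jl,jn,jq,jv,ln,lq,lv,nq,nv,qv
∂2: piv[def,dej,del,deq,dfl,dfq,djl,djn,djq,dln,dlq,dnq,dnv,fjq,fqv,lnv] rk=16  ker:efl,flq,lnq
∂1c = {j} + {l}

cycle:no boundary:no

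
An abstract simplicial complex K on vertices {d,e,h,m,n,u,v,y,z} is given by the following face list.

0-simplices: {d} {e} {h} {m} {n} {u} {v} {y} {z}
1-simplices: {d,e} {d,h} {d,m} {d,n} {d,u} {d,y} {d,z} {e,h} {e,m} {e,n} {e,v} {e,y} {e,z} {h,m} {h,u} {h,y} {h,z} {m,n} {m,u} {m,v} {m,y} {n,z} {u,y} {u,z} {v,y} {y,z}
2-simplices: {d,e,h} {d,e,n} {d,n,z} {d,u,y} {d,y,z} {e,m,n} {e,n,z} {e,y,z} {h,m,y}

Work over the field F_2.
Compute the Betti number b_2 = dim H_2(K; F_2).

n_0=9 n_1=26 n_2=9  [Z2]
∂1: piv[de,dh,dm,dn,du,dy,dz,ev] rk=8  ker:eh,em,en,ey,ez,hm,hu,hy,hz,mn,mu,mv,my,nz,uy,uz,vy,yz
∂2: piv[deh,den,dnz,duy,dyz,emn,enz,eyz,hmy] rk=9
b_2=(9−9)−0=0

b_2=0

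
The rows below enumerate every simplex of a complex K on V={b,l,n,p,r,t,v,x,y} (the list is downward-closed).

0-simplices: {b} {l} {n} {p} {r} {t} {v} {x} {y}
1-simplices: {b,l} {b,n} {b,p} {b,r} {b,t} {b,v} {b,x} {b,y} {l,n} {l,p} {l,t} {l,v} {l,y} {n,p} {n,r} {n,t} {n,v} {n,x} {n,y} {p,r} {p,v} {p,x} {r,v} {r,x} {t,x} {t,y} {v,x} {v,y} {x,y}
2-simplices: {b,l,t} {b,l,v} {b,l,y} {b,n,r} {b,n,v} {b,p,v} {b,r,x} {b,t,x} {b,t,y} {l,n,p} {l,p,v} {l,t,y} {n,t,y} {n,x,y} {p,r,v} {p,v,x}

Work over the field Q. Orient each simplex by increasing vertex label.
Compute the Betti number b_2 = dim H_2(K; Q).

n_0=9 n_1=29 n_2=16  [Q]
∂1: piv[bl,bn,bp,br,bt,bv,bx,by] rk=8  ker:ln,lp,lt,lv,ly,np,nr,nt,nv,nx,ny,pr,pv,px,rv,rx,tx,ty,vx,vy,xy
∂2: piv[blt,blv,bly,bnr,bnv,bpv,brx,btx,bty,lnp,lpv,nty,nxy,prv,pvx] rk=15  ker:lty
b_2=(16−15)−0=1

b_2=1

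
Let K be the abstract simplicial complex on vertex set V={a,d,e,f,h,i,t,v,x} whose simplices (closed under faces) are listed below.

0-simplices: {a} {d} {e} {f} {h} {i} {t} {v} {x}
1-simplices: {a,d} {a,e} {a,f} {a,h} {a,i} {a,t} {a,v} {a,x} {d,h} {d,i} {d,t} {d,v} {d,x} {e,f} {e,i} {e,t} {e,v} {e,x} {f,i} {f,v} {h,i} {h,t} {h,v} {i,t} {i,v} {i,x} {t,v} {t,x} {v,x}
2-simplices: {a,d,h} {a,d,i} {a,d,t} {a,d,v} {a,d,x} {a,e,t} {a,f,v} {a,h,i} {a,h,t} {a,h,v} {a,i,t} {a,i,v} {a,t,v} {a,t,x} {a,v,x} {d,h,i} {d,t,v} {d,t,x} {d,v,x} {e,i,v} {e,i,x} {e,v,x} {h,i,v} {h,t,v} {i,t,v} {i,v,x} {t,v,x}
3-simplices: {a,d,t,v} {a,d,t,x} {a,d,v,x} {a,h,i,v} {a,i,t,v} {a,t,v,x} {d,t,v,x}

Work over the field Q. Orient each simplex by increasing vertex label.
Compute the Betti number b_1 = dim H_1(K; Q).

n_0=9 n_1=29 n_2=27 n_3=7  [Q]
∂1: piv[ad,ae,af,ah,ai,at,av,ax] rk=8  ker:dh,di,dt,dv,dx,ef,ei,et,ev,ex,fi,fv,hi,ht,hv,it,iv,ix,tv,tx,vx
∂2: piv[adh,adi,adt,adv,adx,aet,afv,ahi,aht,ahv,ait,aiv,atv,atx,avx,eiv,eix,evx] rk=18  ker:dhi,dtv,dtx,dvx,hiv,htv,itv,ivx,tvx
∂3: piv[adtv,adtx,advx,ahiv,aitv,atvx] rk=6  ker:dtvx
b_1=(29−8)−18=3

b_1=3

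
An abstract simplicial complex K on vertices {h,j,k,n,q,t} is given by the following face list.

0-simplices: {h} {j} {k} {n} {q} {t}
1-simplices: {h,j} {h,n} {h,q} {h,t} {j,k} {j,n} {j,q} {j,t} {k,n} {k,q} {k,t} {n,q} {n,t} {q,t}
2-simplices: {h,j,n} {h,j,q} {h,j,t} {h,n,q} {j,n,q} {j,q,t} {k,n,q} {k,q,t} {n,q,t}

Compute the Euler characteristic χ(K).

χ(K)=1

n_0=6 n_1=14 n_2=9
χ=+6−14+9=1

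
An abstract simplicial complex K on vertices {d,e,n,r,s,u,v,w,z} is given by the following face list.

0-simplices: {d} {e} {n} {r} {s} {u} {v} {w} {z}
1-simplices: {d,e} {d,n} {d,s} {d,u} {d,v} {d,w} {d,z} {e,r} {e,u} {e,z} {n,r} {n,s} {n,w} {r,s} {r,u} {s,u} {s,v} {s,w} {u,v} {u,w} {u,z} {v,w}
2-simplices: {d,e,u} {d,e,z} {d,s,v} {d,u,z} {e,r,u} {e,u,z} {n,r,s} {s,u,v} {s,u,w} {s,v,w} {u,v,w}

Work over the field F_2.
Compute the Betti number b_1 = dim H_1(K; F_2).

n_0=9 n_1=22 n_2=11  [Z2]
∂1: piv[de,dn,ds,du,dv,dw,dz,er] rk=8  ker:eu,ez,nr,ns,nw,rs,ru,su,sv,sw,uv,uw,uz,vw
∂2: piv[deu,dez,dsv,duz,eru,nrs,suv,suw,svw] rk=9  ker:euz,uvw
b_1=(22−8)−9=5

b_1=5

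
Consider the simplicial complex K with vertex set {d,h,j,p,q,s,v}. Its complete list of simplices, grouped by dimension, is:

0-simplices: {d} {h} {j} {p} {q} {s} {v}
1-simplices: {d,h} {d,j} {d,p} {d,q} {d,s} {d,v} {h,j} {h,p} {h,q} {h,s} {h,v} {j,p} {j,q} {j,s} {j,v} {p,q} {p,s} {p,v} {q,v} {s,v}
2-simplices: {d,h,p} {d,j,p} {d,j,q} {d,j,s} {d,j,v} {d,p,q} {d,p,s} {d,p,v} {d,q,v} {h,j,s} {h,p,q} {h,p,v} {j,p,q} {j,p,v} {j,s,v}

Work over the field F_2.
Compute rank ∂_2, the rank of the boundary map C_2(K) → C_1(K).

rank∂_2=13

n_0=7 n_1=20 n_2=15  [Z2]
∂1: piv[dh,dj,dp,dq,ds,dv] rk=6  ker:hj,hp,hq,hs,hv,jp,jq,js,jv,pq,ps,pv,qv,sv
∂2: piv[dhp,djp,djq,djs,djv,dpq,dps,dpv,dqv,hjs,hpq,hpv,jsv] rk=13  ker:jpq,jpv
rk∂_2=13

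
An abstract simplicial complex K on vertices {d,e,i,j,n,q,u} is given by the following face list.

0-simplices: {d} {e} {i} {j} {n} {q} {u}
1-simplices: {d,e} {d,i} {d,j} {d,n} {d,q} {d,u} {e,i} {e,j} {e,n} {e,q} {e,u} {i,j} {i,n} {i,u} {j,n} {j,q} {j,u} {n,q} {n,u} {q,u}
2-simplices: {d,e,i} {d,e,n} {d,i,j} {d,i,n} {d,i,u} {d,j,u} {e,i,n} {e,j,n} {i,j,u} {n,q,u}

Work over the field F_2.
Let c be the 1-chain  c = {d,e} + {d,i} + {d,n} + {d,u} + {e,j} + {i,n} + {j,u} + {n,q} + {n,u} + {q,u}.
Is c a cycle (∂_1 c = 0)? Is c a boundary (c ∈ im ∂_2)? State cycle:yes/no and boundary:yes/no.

cycle:yes boundary:no

n_0=7 n_1=20 n_2=10  [Z2]
∂1: piv[de,di,dj,dn,dq,du] rk=6  ker:ei,ej,en,eq,eu,ij,in,iu,jn,jq,ju,nq,nu,qu
∂2: piv[dei,den,dij,din,diu,dju,ejn,nqu] rk=8  ker:ein,iju
∂1c = 0
c vs im∂2: residual ≠ 0 ⇒ not boundary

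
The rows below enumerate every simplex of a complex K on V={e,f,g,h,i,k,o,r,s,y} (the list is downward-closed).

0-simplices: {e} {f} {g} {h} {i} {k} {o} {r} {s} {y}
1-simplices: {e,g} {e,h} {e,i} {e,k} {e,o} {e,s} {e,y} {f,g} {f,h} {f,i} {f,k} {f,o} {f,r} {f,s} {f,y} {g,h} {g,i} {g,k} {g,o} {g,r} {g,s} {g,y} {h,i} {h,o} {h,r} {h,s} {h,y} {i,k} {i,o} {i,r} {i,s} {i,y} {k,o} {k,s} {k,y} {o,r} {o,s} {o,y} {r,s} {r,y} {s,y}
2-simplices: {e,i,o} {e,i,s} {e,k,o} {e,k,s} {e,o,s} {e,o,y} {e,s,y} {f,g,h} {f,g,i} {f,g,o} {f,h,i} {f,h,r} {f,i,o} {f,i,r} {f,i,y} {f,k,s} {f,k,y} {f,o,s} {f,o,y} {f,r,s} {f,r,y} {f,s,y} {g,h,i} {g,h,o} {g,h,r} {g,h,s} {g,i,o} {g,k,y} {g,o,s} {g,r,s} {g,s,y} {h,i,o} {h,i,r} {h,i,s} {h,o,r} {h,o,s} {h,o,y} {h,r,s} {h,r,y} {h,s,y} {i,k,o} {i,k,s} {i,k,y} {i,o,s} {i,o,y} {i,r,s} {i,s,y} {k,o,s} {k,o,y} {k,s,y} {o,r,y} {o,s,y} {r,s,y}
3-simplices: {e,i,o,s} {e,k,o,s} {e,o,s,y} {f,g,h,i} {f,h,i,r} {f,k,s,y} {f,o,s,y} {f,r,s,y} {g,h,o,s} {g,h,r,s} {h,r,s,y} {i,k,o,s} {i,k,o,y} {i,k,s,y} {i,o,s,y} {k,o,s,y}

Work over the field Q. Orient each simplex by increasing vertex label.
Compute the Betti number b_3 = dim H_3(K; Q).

b_3=1

n_0=10 n_1=41 n_2=53 n_3=16  [Q]
∂1: piv[eg,eh,ei,ek,eo,es,ey,fg,fr] rk=9  ker:fh,fi,fk,fo,fs,fy,gh,gi,gk,go,gr,gs,gy,hi,ho,hr,hs,hy,ik,io,ir,is,iy,ko,ks,ky,or,os,oy,rs,ry,sy
∂2: piv[eio,eis,eko,eks,eos,eoy,esy,fgh,fgi,fgo,fhi,fhr,fio,fir,fiy,fks,fky,fos,foy,frs,fry,gho,ghr,ghs,gky,gos,gsy,hor,hoy,iko] rk=30  ker:fsy,ghi,gio,grs,hio,hir,his,hos,hrs,hry,hsy,iks,iky,ios,ioy,irs,isy,kos,koy,ksy,ory,osy,rsy
∂3: piv[eios,ekos,eosy,fghi,fhir,fksy,fosy,frsy,ghos,ghrs,hrsy,ikos,ikoy,iksy,iosy] rk=15  ker:kosy
b_3=(16−15)−0=1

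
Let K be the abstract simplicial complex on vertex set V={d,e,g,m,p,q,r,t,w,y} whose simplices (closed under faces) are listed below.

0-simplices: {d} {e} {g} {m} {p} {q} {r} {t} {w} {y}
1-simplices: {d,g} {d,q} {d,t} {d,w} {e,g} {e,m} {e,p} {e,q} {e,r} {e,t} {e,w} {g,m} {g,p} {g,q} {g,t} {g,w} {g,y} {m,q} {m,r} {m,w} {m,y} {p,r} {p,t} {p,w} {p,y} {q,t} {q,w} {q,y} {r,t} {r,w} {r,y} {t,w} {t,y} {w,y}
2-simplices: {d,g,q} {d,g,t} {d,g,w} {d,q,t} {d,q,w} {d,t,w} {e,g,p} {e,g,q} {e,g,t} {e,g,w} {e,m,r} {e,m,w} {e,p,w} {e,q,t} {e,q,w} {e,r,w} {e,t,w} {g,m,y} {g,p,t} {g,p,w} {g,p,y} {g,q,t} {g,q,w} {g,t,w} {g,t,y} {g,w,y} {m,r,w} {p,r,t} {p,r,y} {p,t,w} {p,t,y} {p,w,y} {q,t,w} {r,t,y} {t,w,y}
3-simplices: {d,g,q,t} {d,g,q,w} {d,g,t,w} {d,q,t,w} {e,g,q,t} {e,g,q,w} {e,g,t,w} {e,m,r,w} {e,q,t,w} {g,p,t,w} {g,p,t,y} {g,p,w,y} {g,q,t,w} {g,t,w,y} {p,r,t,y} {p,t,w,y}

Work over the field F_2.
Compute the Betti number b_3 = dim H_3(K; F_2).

n_0=10 n_1=34 n_2=35 n_3=16  [Z2]
∂1: piv[dg,dq,dt,dw,eg,em,ep,er,gy] rk=9  ker:eq,et,ew,gm,gp,gq,gt,gw,mq,mr,mw,my,pr,pt,pw,py,qt,qw,qy,rt,rw,ry,tw,ty,wy
∂2: piv[dgq,dgt,dgw,dqt,dqw,dtw,egp,egq,egt,egw,emr,emw,epw,erw,gmy,gpt,gpy,gty,gwy,prt,pry] rk=21  ker:eqt,eqw,etw,gpw,gqt,gqw,gtw,mrw,ptw,pty,pwy,qtw,rty,twy
∂3: piv[dgqt,dgqw,dgtw,dqtw,egqt,egqw,egtw,emrw,gptw,gpty,gpwy,gtwy,prty] rk=13  ker:eqtw,gqtw,ptwy
b_3=(16−13)−0=3

b_3=3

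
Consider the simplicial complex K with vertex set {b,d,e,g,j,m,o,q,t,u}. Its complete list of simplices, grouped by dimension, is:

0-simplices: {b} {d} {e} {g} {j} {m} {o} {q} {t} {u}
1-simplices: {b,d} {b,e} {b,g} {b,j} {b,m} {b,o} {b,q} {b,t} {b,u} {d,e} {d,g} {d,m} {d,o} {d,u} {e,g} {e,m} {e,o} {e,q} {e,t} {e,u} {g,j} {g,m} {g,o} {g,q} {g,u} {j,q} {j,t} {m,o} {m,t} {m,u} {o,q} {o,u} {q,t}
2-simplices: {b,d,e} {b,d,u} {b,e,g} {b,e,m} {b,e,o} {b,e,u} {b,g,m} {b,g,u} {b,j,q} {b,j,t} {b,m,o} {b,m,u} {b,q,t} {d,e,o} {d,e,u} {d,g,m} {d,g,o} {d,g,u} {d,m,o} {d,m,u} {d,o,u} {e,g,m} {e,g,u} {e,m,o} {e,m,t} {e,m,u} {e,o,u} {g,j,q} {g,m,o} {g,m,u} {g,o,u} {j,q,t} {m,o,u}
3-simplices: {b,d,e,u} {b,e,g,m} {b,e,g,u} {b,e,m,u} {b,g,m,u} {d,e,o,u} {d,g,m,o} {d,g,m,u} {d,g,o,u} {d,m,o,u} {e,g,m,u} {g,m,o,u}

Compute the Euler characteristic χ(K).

n_0=10 n_1=33 n_2=33 n_3=12
χ=+10−33+33−12=-2

χ(K)=-2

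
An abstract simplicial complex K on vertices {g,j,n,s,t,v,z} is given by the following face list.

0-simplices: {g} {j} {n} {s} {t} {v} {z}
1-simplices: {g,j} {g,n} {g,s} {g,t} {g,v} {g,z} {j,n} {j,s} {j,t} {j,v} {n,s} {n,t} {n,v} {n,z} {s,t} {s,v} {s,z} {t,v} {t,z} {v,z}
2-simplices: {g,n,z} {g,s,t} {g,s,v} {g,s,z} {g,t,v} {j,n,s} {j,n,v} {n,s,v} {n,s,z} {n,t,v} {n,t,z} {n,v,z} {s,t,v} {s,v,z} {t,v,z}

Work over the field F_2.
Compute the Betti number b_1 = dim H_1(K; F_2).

b_1=2

n_0=7 n_1=20 n_2=15  [Z2]
∂1: piv[gj,gn,gs,gt,gv,gz] rk=6  ker:jn,js,jt,jv,ns,nt,nv,nz,st,sv,sz,tv,tz,vz
∂2: piv[gnz,gst,gsv,gsz,gtv,jns,jnv,nsv,nsz,ntv,ntz,nvz] rk=12  ker:stv,svz,tvz
b_1=(20−6)−12=2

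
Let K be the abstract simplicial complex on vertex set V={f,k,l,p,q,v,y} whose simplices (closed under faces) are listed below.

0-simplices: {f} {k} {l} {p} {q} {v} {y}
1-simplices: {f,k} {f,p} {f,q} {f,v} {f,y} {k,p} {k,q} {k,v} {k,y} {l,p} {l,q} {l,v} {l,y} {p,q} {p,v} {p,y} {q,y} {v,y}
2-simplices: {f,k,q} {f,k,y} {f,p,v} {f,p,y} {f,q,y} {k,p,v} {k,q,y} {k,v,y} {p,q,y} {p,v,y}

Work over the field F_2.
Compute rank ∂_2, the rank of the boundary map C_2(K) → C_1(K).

n_0=7 n_1=18 n_2=10  [Z2]
∂1: piv[fk,fp,fq,fv,fy,lp] rk=6  ker:kp,kq,kv,ky,lq,lv,ly,pq,pv,py,qy,vy
∂2: piv[fkq,fky,fpv,fpy,fqy,kpv,kvy,pqy,pvy] rk=9  ker:kqy
rk∂_2=9

rank∂_2=9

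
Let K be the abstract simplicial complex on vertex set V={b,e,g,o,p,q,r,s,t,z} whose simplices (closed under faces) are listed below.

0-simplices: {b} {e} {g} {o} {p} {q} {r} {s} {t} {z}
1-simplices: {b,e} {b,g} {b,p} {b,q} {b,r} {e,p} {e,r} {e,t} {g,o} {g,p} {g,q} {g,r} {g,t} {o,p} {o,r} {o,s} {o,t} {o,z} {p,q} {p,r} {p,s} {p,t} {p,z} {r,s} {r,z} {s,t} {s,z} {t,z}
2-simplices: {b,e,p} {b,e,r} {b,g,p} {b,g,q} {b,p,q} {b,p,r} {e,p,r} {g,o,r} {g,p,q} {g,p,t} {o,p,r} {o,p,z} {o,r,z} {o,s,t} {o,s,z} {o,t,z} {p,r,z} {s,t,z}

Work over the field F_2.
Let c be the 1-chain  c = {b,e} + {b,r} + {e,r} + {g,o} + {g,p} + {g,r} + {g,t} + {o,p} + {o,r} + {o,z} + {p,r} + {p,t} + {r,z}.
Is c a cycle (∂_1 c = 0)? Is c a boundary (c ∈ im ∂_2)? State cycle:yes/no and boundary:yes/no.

n_0=10 n_1=28 n_2=18  [Z2]
∂1: piv[be,bg,bp,bq,br,et,go,os,oz] rk=9  ker:ep,er,gp,gq,gr,gt,op,or,ot,pq,pr,ps,pt,pz,rs,rz,st,sz,tz
∂2: piv[bep,ber,bgp,bgq,bpq,bpr,gor,gpt,opr,opz,orz,ost,osz,otz] rk=14  ker:epr,gpq,prz,stz
∂1c = 0
c vs im∂2: reduces to 0 ⇒ boundary

cycle:yes boundary:yes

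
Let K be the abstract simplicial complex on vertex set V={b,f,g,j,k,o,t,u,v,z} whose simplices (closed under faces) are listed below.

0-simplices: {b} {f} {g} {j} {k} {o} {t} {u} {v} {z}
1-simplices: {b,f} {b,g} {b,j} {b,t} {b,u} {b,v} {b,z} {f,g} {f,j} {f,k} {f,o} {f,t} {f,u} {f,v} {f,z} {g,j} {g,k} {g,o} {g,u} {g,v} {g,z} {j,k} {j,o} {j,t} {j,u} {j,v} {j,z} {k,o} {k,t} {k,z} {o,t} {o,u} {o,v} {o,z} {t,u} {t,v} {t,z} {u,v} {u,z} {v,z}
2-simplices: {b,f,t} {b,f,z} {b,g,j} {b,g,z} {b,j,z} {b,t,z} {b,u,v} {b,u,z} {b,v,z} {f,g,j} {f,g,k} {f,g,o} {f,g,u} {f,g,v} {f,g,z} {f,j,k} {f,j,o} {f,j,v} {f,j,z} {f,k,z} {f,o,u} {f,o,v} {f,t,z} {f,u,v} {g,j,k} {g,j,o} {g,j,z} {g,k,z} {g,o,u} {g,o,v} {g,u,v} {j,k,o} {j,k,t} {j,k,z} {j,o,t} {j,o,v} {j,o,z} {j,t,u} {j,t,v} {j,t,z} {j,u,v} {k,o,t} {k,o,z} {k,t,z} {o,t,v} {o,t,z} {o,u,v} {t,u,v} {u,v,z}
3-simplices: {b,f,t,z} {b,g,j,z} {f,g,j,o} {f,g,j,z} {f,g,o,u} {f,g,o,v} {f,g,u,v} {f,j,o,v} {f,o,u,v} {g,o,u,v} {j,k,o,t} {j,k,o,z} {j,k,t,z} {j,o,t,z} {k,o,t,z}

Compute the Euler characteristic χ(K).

n_0=10 n_1=40 n_2=49 n_3=15
χ=+10−40+49−15=4

χ(K)=4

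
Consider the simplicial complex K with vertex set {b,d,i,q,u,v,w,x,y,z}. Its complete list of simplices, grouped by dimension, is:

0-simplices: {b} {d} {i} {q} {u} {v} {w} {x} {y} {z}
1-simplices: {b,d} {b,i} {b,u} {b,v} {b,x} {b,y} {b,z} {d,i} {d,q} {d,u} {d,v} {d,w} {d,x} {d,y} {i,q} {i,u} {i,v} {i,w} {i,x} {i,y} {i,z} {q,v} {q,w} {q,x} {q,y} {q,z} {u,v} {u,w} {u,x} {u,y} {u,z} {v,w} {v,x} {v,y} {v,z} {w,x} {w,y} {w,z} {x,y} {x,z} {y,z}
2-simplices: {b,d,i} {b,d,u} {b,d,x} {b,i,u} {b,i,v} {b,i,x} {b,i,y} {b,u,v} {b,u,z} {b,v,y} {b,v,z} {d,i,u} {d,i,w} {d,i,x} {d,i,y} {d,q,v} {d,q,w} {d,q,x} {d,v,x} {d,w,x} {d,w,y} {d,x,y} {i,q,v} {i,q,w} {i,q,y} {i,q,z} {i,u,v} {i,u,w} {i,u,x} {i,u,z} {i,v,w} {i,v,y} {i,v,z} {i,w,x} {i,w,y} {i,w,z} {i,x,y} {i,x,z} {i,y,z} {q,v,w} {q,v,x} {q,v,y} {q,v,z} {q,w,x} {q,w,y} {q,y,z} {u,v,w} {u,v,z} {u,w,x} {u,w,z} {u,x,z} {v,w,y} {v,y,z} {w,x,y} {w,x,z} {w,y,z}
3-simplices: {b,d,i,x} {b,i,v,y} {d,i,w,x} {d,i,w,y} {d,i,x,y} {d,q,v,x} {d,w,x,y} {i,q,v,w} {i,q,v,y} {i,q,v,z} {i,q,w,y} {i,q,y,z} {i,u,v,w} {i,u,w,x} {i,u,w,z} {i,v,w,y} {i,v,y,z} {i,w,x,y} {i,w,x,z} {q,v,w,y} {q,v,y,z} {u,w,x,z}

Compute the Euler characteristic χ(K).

χ(K)=3

n_0=10 n_1=41 n_2=56 n_3=22
χ=+10−41+56−22=3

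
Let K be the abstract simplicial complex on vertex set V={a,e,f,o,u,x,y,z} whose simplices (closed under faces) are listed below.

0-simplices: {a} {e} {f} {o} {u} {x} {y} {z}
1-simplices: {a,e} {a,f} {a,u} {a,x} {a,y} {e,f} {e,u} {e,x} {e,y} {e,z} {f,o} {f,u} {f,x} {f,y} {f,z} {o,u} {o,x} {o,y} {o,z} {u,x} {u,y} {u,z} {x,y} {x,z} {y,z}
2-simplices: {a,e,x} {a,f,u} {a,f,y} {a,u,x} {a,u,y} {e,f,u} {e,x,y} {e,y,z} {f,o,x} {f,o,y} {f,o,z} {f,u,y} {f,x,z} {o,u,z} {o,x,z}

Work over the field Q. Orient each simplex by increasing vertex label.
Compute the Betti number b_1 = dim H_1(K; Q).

n_0=8 n_1=25 n_2=15  [Q]
∂1: piv[ae,af,au,ax,ay,ez,fo] rk=7  ker:ef,eu,ex,ey,fu,fx,fy,fz,ou,ox,oy,oz,ux,uy,uz,xy,xz,yz
∂2: piv[aex,afu,afy,aux,auy,efu,exy,eyz,fox,foy,foz,fxz,ouz] rk=13  ker:fuy,oxz
b_1=(25−7)−13=5

b_1=5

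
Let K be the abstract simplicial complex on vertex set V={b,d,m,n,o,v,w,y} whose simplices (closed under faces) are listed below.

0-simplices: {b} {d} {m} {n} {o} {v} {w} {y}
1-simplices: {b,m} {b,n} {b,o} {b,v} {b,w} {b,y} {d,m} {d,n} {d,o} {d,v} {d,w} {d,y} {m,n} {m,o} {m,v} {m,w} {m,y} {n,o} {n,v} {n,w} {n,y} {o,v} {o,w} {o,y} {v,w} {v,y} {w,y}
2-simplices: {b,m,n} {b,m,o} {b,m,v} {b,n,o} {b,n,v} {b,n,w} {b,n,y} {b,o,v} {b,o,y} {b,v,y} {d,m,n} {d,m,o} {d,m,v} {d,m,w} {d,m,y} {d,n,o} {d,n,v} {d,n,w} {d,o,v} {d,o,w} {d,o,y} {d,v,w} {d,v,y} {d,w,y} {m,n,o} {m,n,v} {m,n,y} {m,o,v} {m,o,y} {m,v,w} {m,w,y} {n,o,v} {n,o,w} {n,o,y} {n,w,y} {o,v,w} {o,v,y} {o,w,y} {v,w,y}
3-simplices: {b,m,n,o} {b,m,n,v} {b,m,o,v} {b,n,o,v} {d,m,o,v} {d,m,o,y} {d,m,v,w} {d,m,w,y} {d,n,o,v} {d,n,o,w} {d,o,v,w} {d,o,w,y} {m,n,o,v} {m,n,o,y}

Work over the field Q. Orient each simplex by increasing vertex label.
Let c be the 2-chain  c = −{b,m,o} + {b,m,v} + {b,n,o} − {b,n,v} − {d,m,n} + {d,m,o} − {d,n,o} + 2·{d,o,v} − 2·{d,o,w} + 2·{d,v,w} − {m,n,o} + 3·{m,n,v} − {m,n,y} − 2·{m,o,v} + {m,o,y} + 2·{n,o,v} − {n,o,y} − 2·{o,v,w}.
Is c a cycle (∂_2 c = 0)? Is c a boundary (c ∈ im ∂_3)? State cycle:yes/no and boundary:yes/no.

n_0=8 n_1=27 n_2=39 n_3=14  [Q]
∂1: piv[bm,bn,bo,bv,bw,by,dm] rk=7  ker:dn,do,dv,dw,dy,mn,mo,mv,mw,my,no,nv,nw,ny,ov,ow,oy,vw,vy,wy
∂2: piv[bmn,bmo,bmv,bno,bnv,bnw,bny,bov,boy,bvy,dmn,dmo,dmv,dmw,dmy,dnw,dow,doy,dvw,dwy] rk=20  ker:dno,dnv,dov,dvy,mno,mnv,mny,mov,moy,mvw,mwy,nov,now,noy,nwy,ovw,ovy,owy,vwy
∂3: piv[bmno,bmnv,bmov,bnov,dmov,dmoy,dmvw,dmwy,dnov,dnow,dovw,dowy,mnoy] rk=13  ker:mnov
∂2c = 0
c vs im∂3: residual ≠ 0 ⇒ not boundary

cycle:yes boundary:no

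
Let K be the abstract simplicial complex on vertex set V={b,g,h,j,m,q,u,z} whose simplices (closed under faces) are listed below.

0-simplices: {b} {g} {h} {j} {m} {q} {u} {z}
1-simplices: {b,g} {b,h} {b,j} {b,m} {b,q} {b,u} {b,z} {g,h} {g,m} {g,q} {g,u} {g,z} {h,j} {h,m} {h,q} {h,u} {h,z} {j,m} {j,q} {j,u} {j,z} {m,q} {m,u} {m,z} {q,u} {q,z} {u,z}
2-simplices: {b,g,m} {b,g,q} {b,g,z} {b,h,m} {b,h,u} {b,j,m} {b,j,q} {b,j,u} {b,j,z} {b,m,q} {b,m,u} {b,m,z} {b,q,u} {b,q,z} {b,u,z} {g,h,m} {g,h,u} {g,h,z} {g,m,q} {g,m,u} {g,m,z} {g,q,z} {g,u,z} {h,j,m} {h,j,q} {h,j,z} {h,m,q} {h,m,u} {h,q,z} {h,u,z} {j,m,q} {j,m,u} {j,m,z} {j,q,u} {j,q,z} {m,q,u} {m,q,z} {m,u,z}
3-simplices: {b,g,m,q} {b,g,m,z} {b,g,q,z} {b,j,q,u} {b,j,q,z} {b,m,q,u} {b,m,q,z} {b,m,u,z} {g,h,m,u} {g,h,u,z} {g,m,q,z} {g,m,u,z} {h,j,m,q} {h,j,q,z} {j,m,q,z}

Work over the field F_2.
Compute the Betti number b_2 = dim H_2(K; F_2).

b_2=4

n_0=8 n_1=27 n_2=38 n_3=15  [Z2]
∂1: piv[bg,bh,bj,bm,bq,bu,bz] rk=7  ker:gh,gm,gq,gu,gz,hj,hm,hq,hu,hz,jm,jq,ju,jz,mq,mu,mz,qu,qz,uz
∂2: piv[bgm,bgq,bgz,bhm,bhu,bjm,bjq,bju,bjz,bmq,bmu,bmz,bqu,bqz,buz,ghm,ghu,ghz,hjm,hjq] rk=20  ker:gmq,gmu,gmz,gqz,guz,hjz,hmq,hmu,hqz,huz,jmq,jmu,jmz,jqu,jqz,mqu,mqz,muz
∂3: piv[bgmq,bgmz,bgqz,bjqu,bjqz,bmqu,bmqz,bmuz,ghmu,ghuz,gmuz,hjmq,hjqz,jmqz] rk=14  ker:gmqz
b_2=(38−20)−14=4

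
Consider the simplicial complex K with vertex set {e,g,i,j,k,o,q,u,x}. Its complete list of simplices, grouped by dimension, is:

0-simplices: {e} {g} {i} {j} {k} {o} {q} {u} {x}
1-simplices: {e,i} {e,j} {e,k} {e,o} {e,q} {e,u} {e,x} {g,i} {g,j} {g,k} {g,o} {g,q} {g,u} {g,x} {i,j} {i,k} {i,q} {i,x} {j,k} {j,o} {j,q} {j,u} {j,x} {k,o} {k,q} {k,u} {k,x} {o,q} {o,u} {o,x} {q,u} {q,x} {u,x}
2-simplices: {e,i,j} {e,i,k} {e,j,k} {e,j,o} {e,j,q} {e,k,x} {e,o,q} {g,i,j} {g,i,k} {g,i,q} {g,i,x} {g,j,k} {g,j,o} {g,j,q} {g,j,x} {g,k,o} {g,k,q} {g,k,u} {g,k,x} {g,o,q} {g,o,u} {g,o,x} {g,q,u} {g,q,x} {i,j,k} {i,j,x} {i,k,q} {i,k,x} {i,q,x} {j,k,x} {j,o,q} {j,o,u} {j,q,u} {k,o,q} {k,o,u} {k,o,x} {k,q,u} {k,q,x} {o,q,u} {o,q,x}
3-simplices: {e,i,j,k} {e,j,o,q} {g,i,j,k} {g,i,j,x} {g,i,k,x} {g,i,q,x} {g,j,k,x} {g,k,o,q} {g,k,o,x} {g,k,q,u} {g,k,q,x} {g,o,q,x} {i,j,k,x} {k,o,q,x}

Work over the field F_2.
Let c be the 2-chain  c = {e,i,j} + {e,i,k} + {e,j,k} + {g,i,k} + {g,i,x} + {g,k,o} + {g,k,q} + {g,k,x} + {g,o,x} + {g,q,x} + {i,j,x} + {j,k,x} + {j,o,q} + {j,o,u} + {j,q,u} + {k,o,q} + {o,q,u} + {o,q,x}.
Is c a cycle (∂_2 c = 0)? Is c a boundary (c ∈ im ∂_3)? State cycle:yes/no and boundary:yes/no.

n_0=9 n_1=33 n_2=40 n_3=14  [Z2]
∂1: piv[ei,ej,ek,eo,eq,eu,ex,gi] rk=8  ker:gj,gk,go,gq,gu,gx,ij,ik,iq,ix,jk,jo,jq,ju,jx,ko,kq,ku,kx,oq,ou,ox,qu,qx,ux
∂2: piv[eij,eik,ejk,ejo,ejq,ekx,eoq,gij,gik,giq,gix,gjo,gjq,gjx,gko,gkq,gku,gkx,gou,gox,gqu,gqx,jou] rk=23  ker:gjk,goq,ijk,ijx,ikq,ikx,iqx,jkx,joq,jqu,koq,kou,kox,kqu,kqx,oqu,oqx
∂3: piv[eijk,ejoq,gijk,gijx,gikx,giqx,gjkx,gkoq,gkox,gkqu,gkqx,goqx] rk=12  ker:ijkx,koqx
∂2c = 0
c vs im∂3: residual ≠ 0 ⇒ not boundary

cycle:yes boundary:no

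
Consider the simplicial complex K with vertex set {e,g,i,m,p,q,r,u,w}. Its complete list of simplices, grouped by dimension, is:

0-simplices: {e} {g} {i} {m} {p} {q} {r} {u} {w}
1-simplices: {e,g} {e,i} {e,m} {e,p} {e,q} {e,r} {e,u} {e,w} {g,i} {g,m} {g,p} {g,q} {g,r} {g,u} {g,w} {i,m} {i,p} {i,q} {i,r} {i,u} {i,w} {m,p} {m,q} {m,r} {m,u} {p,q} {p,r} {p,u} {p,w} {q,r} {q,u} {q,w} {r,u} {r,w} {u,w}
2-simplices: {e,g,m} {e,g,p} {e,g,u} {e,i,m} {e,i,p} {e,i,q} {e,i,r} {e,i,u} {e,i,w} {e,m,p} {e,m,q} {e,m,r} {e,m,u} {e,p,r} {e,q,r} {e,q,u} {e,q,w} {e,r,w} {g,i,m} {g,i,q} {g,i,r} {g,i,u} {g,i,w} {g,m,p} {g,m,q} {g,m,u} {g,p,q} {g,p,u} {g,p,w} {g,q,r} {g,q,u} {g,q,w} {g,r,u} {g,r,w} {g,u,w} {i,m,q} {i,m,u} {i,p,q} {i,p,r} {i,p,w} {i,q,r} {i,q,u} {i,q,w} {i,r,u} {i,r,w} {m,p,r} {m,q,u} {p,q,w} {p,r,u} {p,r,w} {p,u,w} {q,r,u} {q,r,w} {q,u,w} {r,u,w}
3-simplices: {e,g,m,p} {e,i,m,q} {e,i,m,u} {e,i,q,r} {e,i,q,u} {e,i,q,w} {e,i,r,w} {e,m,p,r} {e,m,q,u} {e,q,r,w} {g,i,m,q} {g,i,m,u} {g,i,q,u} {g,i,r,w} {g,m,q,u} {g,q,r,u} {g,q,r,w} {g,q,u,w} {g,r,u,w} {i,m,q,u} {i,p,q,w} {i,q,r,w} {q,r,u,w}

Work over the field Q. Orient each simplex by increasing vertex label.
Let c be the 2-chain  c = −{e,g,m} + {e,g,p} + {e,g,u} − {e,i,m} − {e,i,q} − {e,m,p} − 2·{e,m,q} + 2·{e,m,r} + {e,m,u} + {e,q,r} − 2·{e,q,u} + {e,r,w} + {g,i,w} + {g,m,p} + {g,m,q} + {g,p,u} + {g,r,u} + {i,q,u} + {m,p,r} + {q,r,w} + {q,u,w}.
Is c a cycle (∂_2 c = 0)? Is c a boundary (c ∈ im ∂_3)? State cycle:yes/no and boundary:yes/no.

cycle:no boundary:no

n_0=9 n_1=35 n_2=55 n_3=23  [Q]
∂1: piv[eg,ei,em,ep,eq,er,eu,ew] rk=8  ker:gi,gm,gp,gq,gr,gu,gw,im,ip,iq,ir,iu,iw,mp,mq,mr,mu,pq,pr,pu,pw,qr,qu,qw,ru,rw,uw
∂2: piv[egm,egp,egu,eim,eip,eiq,eir,eiu,eiw,emp,emq,emr,emu,epr,eqr,equ,eqw,erw,gim,giq,gir,giw,gpq,gpu,gpw,gru,guw] rk=27  ker:giu,gmp,gmq,gmu,gqr,gqu,gqw,grw,imq,imu,ipq,ipr,ipw,iqr,iqu,iqw,iru,irw,mpr,mqu,pqw,pru,prw,puw,qru,qrw,quw,ruw
∂3: piv[egmp,eimq,eimu,eiqr,eiqu,eiqw,eirw,empr,emqu,eqrw,gimq,gimu,giqu,girw,gqru,gqrw,gquw,gruw,ipqw] rk=19  ker:gmqu,imqu,iqrw,qruw
∂2c = {e,g} − 2·{e,i} + 2·{e,m} + 2·{e,q} − 2·{e,r} − {e,w} + {g,i} + {g,m} + {g,p} − {g,q} + {g,r} − {g,u} − {g,w} − {i,m} − {i,u} + {i,w} + {m,p} − {m,q} + {m,r} + {m,u} + {p,r} + {p,u} + 2·{q,r} − 2·{q,w} + {r,u} + 2·{r,w} + {u,w}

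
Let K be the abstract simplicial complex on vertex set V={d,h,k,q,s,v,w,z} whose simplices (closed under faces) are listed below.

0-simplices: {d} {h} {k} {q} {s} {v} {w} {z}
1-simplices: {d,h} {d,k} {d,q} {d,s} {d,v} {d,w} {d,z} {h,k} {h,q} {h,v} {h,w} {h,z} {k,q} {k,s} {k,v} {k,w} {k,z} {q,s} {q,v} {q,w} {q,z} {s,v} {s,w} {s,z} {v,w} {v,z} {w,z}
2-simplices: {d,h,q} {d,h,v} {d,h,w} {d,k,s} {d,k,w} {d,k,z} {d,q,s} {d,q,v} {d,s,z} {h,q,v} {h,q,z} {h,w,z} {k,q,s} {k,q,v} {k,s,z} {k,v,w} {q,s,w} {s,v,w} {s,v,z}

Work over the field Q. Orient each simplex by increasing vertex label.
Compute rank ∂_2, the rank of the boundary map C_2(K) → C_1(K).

n_0=8 n_1=27 n_2=19  [Q]
∂1: piv[dh,dk,dq,ds,dv,dw,dz] rk=7  ker:hk,hq,hv,hw,hz,kq,ks,kv,kw,kz,qs,qv,qw,qz,sv,sw,sz,vw,vz,wz
∂2: piv[dhq,dhv,dhw,dks,dkw,dkz,dqs,dqv,dsz,hqz,hwz,kqs,kqv,kvw,qsw,svw,svz] rk=17  ker:hqv,ksz
rk∂_2=17

rank∂_2=17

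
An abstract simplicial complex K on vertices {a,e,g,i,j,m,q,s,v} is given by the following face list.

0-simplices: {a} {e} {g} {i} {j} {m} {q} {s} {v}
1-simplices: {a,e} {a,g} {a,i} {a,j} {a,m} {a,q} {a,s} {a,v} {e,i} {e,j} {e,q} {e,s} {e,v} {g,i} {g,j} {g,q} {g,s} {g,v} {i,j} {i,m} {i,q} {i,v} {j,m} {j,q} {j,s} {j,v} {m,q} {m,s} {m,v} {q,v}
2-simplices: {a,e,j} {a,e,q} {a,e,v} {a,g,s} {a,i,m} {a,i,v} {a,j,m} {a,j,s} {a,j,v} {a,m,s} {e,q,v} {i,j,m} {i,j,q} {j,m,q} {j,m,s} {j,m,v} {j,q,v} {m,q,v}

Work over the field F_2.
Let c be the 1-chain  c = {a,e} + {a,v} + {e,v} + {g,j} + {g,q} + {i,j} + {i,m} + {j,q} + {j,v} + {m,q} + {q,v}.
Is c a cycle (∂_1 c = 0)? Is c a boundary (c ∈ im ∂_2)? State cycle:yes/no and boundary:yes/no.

cycle:yes boundary:no

n_0=9 n_1=30 n_2=18  [Z2]
∂1: piv[ae,ag,ai,aj,am,aq,as,av] rk=8  ker:ei,ej,eq,es,ev,gi,gj,gq,gs,gv,ij,im,iq,iv,jm,jq,js,jv,mq,ms,mv,qv
∂2: piv[aej,aeq,aev,ags,aim,aiv,ajm,ajs,ajv,ams,eqv,ijm,ijq,jmq,jmv,jqv] rk=16  ker:jms,mqv
∂1c = 0
c vs im∂2: residual ≠ 0 ⇒ not boundary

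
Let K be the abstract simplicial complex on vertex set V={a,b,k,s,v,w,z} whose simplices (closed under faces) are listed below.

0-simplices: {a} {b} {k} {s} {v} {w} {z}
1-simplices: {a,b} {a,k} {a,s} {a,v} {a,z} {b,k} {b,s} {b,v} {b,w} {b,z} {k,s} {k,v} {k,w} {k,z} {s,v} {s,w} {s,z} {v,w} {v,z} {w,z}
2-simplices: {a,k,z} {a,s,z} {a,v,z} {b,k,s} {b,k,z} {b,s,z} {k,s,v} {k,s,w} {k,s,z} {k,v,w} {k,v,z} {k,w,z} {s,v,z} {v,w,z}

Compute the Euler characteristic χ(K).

n_0=7 n_1=20 n_2=14
χ=+7−20+14=1

χ(K)=1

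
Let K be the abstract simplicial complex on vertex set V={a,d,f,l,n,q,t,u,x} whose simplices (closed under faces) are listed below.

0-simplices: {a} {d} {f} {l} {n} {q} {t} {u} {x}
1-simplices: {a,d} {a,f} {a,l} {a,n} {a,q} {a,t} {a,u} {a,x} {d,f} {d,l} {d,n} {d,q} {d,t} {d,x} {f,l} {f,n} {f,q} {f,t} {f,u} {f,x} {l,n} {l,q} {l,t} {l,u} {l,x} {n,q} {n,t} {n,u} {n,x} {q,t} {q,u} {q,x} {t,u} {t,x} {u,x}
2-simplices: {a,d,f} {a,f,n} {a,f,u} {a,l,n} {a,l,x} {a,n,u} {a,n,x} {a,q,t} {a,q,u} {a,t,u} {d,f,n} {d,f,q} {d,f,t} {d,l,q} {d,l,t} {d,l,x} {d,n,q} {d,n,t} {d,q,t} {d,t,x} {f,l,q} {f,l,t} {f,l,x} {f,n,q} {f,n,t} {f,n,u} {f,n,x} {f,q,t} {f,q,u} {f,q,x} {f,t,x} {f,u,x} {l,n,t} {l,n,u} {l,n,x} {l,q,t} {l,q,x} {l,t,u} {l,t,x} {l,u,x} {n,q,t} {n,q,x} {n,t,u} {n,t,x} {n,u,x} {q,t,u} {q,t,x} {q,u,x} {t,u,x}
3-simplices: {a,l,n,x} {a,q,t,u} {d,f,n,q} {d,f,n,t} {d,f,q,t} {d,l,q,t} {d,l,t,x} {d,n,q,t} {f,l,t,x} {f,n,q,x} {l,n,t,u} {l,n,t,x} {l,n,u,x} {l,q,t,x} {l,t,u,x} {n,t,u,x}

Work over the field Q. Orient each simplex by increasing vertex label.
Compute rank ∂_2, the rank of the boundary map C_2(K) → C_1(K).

n_0=9 n_1=35 n_2=49 n_3=16  [Q]
∂1: piv[ad,af,al,an,aq,at,au,ax] rk=8  ker:df,dl,dn,dq,dt,dx,fl,fn,fq,ft,fu,fx,ln,lq,lt,lu,lx,nq,nt,nu,nx,qt,qu,qx,tu,tx,ux
∂2: piv[adf,afn,afu,aln,alx,anu,anx,aqt,aqu,atu,dfn,dfq,dft,dlq,dlt,dlx,dnq,dnt,dqt,dtx,flq,flx,fnx,fqu,fqx,fux,lnu] rk=27  ker:flt,fnq,fnt,fnu,fqt,ftx,lnt,lnx,lqt,lqx,ltu,ltx,lux,nqt,nqx,ntu,ntx,nux,qtu,qtx,qux,tux
∂3: piv[alnx,aqtu,dfnq,dfnt,dfqt,dlqt,dltx,dnqt,fltx,fnqx,lntu,lntx,lnux,lqtx,ltux] rk=15  ker:ntux
rk∂_2=27

rank∂_2=27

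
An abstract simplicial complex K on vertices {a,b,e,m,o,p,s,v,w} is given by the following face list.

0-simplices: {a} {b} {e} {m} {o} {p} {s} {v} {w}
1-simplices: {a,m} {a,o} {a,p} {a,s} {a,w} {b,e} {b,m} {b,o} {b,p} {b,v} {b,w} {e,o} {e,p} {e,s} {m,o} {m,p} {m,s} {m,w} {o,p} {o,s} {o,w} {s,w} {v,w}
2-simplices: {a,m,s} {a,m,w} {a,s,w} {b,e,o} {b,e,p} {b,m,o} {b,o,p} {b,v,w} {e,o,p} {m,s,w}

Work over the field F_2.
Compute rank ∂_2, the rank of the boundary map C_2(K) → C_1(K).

n_0=9 n_1=23 n_2=10  [Z2]
∂1: piv[am,ao,ap,as,aw,be,bm,bv] rk=8  ker:bo,bp,bw,eo,ep,es,mo,mp,ms,mw,op,os,ow,sw,vw
∂2: piv[ams,amw,asw,beo,bep,bmo,bop,bvw] rk=8  ker:eop,msw
rk∂_2=8

rank∂_2=8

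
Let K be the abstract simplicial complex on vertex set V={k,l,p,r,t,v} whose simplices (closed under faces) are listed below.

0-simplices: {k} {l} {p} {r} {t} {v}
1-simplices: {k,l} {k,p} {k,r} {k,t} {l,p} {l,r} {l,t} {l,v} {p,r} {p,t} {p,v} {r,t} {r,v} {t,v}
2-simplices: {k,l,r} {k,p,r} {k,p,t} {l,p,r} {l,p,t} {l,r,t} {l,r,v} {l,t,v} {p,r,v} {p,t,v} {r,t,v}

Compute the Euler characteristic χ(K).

n_0=6 n_1=14 n_2=11
χ=+6−14+11=3

χ(K)=3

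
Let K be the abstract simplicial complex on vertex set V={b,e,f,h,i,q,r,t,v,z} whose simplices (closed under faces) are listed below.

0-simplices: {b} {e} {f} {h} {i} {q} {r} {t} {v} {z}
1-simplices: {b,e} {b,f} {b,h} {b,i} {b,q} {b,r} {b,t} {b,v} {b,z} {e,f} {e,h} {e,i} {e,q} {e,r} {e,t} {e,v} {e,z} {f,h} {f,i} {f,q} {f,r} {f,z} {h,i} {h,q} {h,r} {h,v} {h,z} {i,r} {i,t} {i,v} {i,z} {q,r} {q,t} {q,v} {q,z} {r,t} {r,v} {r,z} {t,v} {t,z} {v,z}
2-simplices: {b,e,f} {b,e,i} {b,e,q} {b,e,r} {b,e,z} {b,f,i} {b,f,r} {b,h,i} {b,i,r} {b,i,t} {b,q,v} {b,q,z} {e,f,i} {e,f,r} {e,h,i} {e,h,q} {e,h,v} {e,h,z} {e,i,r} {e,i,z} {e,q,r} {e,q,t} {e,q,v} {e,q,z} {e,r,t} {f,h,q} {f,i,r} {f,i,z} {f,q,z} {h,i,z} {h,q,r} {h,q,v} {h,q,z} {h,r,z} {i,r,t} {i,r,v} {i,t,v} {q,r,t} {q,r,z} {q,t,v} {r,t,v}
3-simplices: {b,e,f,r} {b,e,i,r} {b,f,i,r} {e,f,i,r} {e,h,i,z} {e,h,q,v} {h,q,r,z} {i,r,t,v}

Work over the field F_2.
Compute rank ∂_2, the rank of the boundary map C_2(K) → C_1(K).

rank∂_2=30

n_0=10 n_1=41 n_2=41 n_3=8  [Z2]
∂1: piv[be,bf,bh,bi,bq,br,bt,bv,bz] rk=9  ker:ef,eh,ei,eq,er,et,ev,ez,fh,fi,fq,fr,fz,hi,hq,hr,hv,hz,ir,it,iv,iz,qr,qt,qv,qz,rt,rv,rz,tv,tz,vz
∂2: piv[bef,bei,beq,ber,bez,bfi,bfr,bhi,bir,bit,bqv,bqz,ehi,ehq,ehv,ehz,eiz,eqr,eqt,eqv,ert,fhq,fiz,fqz,hqr,hrz,irt,irv,itv,qtv] rk=30  ker:efi,efr,eir,eqz,fir,hiz,hqv,hqz,qrt,qrz,rtv
∂3: piv[befr,beir,bfir,efir,ehiz,ehqv,hqrz,irtv] rk=8
rk∂_2=30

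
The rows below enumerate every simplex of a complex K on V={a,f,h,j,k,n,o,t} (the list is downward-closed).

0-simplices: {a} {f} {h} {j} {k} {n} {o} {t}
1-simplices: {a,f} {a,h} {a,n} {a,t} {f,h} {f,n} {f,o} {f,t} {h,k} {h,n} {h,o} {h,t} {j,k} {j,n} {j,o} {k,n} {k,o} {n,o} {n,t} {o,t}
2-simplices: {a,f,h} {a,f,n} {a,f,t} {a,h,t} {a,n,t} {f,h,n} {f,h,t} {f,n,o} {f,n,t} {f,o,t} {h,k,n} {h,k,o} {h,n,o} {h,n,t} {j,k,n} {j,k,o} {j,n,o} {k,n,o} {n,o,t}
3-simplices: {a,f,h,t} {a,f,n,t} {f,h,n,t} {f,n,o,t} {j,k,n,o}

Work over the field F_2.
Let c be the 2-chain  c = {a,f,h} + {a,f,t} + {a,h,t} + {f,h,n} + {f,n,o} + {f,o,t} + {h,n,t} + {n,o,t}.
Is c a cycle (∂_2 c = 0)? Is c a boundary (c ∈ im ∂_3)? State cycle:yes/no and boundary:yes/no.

cycle:yes boundary:yes

n_0=8 n_1=20 n_2=19 n_3=5  [Z2]
∂1: piv[af,ah,an,at,fo,hk,jk] rk=7  ker:fh,fn,ft,hn,ho,ht,jn,jo,kn,ko,no,nt,ot
∂2: piv[afh,afn,aft,aht,ant,fhn,fno,fot,hkn,hko,hno,jkn,jko] rk=13  ker:fht,fnt,hnt,jno,kno,not
∂3: piv[afht,afnt,fhnt,fnot,jkno] rk=5
∂2c = 0
c vs im∂3: reduces to 0 ⇒ boundary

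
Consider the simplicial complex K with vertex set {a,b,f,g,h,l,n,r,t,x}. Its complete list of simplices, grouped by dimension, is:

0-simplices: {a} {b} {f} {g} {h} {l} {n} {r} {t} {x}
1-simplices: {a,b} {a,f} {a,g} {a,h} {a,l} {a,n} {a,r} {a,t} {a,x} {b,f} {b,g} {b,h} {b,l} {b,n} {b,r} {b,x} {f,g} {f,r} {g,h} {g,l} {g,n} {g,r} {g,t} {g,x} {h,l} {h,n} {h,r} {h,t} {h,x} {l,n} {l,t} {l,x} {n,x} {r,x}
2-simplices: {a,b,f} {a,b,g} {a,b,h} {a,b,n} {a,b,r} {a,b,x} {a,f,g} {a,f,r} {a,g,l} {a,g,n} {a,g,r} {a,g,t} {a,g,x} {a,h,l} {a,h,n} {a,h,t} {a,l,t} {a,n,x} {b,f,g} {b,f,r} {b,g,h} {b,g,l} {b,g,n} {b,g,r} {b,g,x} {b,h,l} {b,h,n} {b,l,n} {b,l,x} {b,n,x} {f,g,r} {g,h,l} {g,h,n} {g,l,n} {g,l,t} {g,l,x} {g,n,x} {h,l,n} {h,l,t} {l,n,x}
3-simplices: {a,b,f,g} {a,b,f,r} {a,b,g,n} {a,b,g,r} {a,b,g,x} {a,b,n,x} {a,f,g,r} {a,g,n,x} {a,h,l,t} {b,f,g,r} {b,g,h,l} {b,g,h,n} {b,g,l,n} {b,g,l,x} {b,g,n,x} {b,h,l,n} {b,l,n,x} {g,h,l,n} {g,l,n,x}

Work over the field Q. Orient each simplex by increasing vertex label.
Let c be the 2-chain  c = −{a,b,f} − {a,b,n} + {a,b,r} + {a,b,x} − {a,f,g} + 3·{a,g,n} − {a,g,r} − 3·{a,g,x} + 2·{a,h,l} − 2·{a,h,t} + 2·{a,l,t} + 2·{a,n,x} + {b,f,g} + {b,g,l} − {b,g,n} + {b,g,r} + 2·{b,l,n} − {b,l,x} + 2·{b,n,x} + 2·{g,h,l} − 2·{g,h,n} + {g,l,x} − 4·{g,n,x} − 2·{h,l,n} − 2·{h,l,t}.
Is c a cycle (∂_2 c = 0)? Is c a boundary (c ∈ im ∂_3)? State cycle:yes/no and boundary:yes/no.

cycle:yes boundary:yes

n_0=10 n_1=34 n_2=40 n_3=19  [Q]
∂1: piv[ab,af,ag,ah,al,an,ar,at,ax] rk=9  ker:bf,bg,bh,bl,bn,br,bx,fg,fr,gh,gl,gn,gr,gt,gx,hl,hn,hr,ht,hx,ln,lt,lx,nx,rx
∂2: piv[abf,abg,abh,abn,abr,abx,afg,afr,agl,agn,agr,agt,agx,ahl,ahn,aht,alt,anx,bgh,bgl,bln,blx] rk=22  ker:bfg,bfr,bgn,bgr,bgx,bhl,bhn,bnx,fgr,ghl,ghn,gln,glt,glx,gnx,hln,hlt,lnx
∂3: piv[abfg,abfr,abgn,abgr,abgx,abnx,afgr,agnx,ahlt,bghl,bghn,bgln,bglx,bhln,blnx] rk=15  ker:bfgr,bgnx,ghln,glnx
∂2c = 0
c vs im∂3: reduces to 0 ⇒ boundary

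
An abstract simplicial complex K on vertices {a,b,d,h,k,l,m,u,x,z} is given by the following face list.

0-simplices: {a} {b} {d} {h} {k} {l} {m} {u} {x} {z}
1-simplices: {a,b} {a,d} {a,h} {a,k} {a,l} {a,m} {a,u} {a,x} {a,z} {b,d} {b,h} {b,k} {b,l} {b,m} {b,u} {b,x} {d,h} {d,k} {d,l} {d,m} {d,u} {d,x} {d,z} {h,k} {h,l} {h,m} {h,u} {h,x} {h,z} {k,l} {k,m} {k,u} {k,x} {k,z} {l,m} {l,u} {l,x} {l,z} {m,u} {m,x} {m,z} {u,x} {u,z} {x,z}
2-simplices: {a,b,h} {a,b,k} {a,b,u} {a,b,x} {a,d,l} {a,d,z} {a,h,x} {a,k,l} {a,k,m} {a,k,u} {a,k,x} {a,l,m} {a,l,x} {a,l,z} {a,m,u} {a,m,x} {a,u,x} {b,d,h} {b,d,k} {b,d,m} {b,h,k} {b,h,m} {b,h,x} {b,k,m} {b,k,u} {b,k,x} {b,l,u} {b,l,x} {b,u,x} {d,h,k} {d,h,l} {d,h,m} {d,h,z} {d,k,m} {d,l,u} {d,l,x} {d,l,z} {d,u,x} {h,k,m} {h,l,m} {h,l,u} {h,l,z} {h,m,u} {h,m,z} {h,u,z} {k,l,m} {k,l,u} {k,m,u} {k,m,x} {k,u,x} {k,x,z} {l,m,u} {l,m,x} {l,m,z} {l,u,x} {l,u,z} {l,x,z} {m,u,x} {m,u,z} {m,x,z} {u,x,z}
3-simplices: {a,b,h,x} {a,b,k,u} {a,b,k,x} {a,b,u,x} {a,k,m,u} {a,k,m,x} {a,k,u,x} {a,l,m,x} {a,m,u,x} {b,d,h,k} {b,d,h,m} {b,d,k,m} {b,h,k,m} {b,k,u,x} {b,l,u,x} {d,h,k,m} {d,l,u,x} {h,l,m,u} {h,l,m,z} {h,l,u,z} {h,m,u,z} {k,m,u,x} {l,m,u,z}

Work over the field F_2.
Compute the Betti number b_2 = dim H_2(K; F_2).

n_0=10 n_1=44 n_2=61 n_3=23  [Z2]
∂1: piv[ab,ad,ah,ak,al,am,au,ax,az] rk=9  ker:bd,bh,bk,bl,bm,bu,bx,dh,dk,dl,dm,du,dx,dz,hk,hl,hm,hu,hx,hz,kl,km,ku,kx,kz,lm,lu,lx,lz,mu,mx,mz,ux,uz,xz
∂2: piv[abh,abk,abu,abx,adl,adz,ahx,akl,akm,aku,akx,alm,alx,alz,amu,amx,aux,bdh,bdk,bdm,bhk,bhm,bkm,blu,blx,dhl,dhz,dlu,dlx,hlm,hlu,hmz,huz,kxz,lxz] rk=35  ker:bhx,bku,bkx,bux,dhk,dhm,dkm,dlz,dux,hkm,hlz,hmu,klm,klu,kmu,kmx,kux,lmu,lmx,lmz,lux,luz,mux,muz,mxz,uxz
∂3: piv[abhx,abku,abkx,abux,akmu,akmx,akux,almx,amux,bdhk,bdhm,bdkm,bhkm,blux,dlux,hlmu,hlmz,hluz,hmuz] rk=19  ker:bkux,dhkm,kmux,lmuz
b_2=(61−35)−19=7

b_2=7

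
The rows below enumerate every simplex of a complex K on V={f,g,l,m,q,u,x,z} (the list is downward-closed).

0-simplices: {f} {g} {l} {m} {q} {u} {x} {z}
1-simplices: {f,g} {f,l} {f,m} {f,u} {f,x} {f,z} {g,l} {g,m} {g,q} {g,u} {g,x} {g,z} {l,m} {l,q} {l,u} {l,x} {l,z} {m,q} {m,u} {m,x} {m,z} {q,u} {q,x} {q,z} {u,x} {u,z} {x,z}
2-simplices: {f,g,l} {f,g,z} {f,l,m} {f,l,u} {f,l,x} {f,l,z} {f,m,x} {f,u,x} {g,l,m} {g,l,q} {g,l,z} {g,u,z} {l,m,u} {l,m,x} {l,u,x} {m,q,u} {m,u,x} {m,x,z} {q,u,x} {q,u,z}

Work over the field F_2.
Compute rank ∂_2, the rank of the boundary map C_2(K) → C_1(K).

n_0=8 n_1=27 n_2=20  [Z2]
∂1: piv[fg,fl,fm,fu,fx,fz,gq] rk=7  ker:gl,gm,gu,gx,gz,lm,lq,lu,lx,lz,mq,mu,mx,mz,qu,qx,qz,ux,uz,xz
∂2: piv[fgl,fgz,flm,flu,flx,flz,fmx,fux,glm,glq,guz,lmu,mqu,mxz,qux,quz] rk=16  ker:glz,lmx,lux,mux
rk∂_2=16

rank∂_2=16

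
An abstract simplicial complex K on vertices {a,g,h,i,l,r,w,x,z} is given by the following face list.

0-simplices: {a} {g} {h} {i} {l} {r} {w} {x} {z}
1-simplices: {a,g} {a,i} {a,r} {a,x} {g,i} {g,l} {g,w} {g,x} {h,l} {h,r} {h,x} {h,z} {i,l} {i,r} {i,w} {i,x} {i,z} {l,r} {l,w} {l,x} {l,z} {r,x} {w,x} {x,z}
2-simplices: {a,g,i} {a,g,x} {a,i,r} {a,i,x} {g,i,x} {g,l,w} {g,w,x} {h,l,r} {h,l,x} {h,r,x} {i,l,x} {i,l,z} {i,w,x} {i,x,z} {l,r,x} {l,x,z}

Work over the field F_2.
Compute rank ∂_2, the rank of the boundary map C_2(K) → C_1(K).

n_0=9 n_1=24 n_2=16  [Z2]
∂1: piv[ag,ai,ar,ax,gl,gw,hl,hz] rk=8  ker:gi,gx,hr,hx,il,ir,iw,ix,iz,lr,lw,lx,lz,rx,wx,xz
∂2: piv[agi,agx,air,aix,glw,gwx,hlr,hlx,hrx,ilx,ilz,iwx,ixz] rk=13  ker:gix,lrx,lxz
rk∂_2=13

rank∂_2=13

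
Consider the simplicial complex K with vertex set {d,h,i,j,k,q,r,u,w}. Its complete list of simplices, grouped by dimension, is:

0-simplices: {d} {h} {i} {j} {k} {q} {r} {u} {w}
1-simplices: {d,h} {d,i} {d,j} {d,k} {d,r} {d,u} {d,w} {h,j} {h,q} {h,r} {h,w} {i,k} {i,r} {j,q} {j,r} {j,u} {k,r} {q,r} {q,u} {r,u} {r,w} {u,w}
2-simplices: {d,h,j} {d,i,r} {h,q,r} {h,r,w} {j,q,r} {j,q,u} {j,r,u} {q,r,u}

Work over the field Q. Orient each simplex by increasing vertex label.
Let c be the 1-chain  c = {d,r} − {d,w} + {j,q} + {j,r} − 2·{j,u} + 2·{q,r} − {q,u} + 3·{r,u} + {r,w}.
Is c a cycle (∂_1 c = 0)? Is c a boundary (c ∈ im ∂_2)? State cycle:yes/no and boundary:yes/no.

cycle:yes boundary:no

n_0=9 n_1=22 n_2=8  [Q]
∂1: piv[dh,di,dj,dk,dr,du,dw,hq] rk=8  ker:hj,hr,hw,ik,ir,jq,jr,ju,kr,qr,qu,ru,rw,uw
∂2: piv[dhj,dir,hqr,hrw,jqr,jqu,jru] rk=7  ker:qru
∂1c = 0
c vs im∂2: residual ≠ 0 ⇒ not boundary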